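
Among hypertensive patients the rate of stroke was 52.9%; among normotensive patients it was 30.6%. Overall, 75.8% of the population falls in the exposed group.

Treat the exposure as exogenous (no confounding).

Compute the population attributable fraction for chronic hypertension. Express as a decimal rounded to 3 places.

PAF ≈ 0.356

p₁ = 0.529, p₀ = 0.306.
Overall risk P(Y=1) = π·p₁ + (1−π)·p₀ = 0.758×0.529 + 0.242×0.306 = 0.47503.
Under exogeneity, PAF = [P(Y=1) − p₀] / P(Y=1).
PAF = (0.47503 − 0.306) / 0.47503 ≈ 0.3558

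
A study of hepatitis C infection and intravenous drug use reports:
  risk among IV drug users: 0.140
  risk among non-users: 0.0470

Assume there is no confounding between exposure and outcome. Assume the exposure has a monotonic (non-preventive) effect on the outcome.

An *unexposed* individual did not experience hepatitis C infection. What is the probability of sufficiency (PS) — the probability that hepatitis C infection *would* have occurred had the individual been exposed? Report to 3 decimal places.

PS ≈ 0.098

Let p₁ = 0.14, p₀ = 0.047.
Under exogeneity and monotonicity, PS = (p₁ − p₀) / (1 − p₀).
PS = (0.14 − 0.047) / (1 − 0.047) = 0.093 / 0.953 ≈ 0.0976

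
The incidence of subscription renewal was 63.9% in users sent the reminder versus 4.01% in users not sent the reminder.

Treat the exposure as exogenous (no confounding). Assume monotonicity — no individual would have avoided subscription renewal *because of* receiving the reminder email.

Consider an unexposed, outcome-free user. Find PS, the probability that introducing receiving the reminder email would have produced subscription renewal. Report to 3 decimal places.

p₁ = 0.639, p₀ = 0.0401.
Under exogeneity and monotonicity, PS = (p₁ − p₀) / (1 − p₀).
PS = (0.639 − 0.0401) / (1 − 0.0401) = 0.5989 / 0.9599 ≈ 0.6239

PS ≈ 0.624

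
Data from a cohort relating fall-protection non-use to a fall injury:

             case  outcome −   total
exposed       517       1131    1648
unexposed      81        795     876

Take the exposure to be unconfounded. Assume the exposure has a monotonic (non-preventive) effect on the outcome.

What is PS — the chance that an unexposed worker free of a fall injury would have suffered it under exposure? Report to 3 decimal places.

p₁ = P(outcome | exposed) = 517/1648 = 0.31371
p₀ = P(outcome | unexposed) = 81/876 = 0.092466
Under exogeneity and monotonicity, PS = (p₁ − p₀) / (1 − p₀).
PS = (0.31371 − 0.092466) / (1 − 0.092466) = 0.22125 / 0.90753 ≈ 0.2438

PS ≈ 0.244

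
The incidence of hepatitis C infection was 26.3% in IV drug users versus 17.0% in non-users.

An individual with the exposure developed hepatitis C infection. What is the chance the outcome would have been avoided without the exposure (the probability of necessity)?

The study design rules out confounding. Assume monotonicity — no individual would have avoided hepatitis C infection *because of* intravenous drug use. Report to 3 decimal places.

PN ≈ 0.354

p₁ = 0.263, p₀ = 0.17.
Under exogeneity and monotonicity, PN = (p₁ − p₀) / p₁.
PN = (0.263 − 0.17) / 0.263 = 0.093 / 0.263 ≈ 0.3536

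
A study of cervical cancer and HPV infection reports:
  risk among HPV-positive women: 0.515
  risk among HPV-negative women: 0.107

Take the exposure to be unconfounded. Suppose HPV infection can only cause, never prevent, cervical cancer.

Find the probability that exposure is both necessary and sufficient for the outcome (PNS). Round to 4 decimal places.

PNS ≈ 0.4080

Let p₁ = 0.515, p₀ = 0.107.
Under exogeneity and monotonicity, PNS = p₁ − p₀.
PNS = 0.515 − 0.107 = 0.408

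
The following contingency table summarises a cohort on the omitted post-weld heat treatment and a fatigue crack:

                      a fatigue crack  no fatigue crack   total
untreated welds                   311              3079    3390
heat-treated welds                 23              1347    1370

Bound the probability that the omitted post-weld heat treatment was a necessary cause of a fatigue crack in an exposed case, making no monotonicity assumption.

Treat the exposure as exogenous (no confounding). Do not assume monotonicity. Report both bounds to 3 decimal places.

p₁ = P(outcome | exposed) = 311/3390 = 0.09174
p₀ = P(outcome | unexposed) = 23/1370 = 0.016788
Under exogeneity alone the bounds on PN are max{0,(p₁−p₀)/p₁} ≤ PN ≤ min{1,(1−p₀)/p₁}.
  lower = (p₁ − p₀)/p₁ = 0.074952 / 0.09174 ≈ 0.8170
  upper = min{1, (1 − p₀)/p₁} = 0.98321 / 0.09174 ≈ 10.7173 → capped at 1

0.817 ≤ PN ≤ 1.000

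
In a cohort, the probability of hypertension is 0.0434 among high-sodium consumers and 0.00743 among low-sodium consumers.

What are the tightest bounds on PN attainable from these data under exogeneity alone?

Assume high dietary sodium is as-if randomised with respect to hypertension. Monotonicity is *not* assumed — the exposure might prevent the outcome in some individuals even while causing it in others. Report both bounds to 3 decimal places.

Let p₁ = 0.0434, p₀ = 0.00743.
Under exogeneity alone the bounds on PN are max{0,(p₁−p₀)/p₁} ≤ PN ≤ min{1,(1−p₀)/p₁}.
  lower = (p₁ − p₀)/p₁ = 0.03597 / 0.0434 ≈ 0.8288
  upper = min{1, (1 − p₀)/p₁} = 0.99257 / 0.0434 ≈ 22.8703 → capped at 1

0.829 ≤ PN ≤ 1.000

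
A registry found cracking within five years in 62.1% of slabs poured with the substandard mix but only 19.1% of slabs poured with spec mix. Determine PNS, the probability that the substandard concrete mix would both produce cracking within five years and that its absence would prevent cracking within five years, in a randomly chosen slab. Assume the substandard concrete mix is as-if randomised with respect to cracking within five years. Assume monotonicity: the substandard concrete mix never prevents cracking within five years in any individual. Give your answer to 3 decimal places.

PNS ≈ 0.430

p₁ = 0.621, p₀ = 0.191.
Under exogeneity and monotonicity, PNS = p₁ − p₀.
PNS = 0.621 − 0.191 = 0.43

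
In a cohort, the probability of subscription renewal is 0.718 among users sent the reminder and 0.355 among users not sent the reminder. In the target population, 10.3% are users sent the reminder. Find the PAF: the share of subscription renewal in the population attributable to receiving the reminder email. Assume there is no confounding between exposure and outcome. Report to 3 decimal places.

PAF ≈ 0.095

Let p₁ = 0.718, p₀ = 0.355.
Overall risk P(Y=1) = π·p₁ + (1−π)·p₀ = 0.103×0.718 + 0.897×0.355 = 0.39239.
Under exogeneity, PAF = [P(Y=1) − p₀] / P(Y=1).
PAF = (0.39239 − 0.355) / 0.39239 ≈ 0.0953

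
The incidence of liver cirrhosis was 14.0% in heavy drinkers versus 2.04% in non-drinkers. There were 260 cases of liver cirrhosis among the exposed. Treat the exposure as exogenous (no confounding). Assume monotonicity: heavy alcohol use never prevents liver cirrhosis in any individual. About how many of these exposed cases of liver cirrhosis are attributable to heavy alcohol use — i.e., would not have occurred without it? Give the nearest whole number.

about 222 cases

p₁ = 0.14, p₀ = 0.0204.
PN = (p₁ − p₀)/p₁ = (0.14 − 0.0204) / 0.14 ≈ 0.85429.
Attributable cases ≈ PN × (exposed cases) = 0.85429 × 260 ≈ 222.11.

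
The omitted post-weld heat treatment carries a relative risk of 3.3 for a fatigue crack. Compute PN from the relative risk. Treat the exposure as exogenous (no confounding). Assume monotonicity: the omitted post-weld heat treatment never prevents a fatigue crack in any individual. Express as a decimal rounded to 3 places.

PN ≈ 0.697

Under exogeneity and monotonicity, PN = (RR − 1) / RR = 1 − 1/RR.
PN = (3.3 − 1) / 3.3 = 2.3 / 3.3 ≈ 0.6970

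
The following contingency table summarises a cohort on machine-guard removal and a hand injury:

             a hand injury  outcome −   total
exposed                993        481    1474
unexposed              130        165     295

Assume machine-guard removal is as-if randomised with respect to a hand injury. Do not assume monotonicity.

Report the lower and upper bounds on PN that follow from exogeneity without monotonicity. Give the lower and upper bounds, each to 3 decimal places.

p₁ = P(outcome | exposed) = 993/1474 = 0.67368
p₀ = P(outcome | unexposed) = 130/295 = 0.44068
Under exogeneity alone the bounds on PN are max{0,(p₁−p₀)/p₁} ≤ PN ≤ min{1,(1−p₀)/p₁}.
  lower = (p₁ − p₀)/p₁ = 0.233 / 0.67368 ≈ 0.3459
  upper = min{1, (1 − p₀)/p₁} = 0.55932 / 0.67368 ≈ 0.8303

0.346 ≤ PN ≤ 0.830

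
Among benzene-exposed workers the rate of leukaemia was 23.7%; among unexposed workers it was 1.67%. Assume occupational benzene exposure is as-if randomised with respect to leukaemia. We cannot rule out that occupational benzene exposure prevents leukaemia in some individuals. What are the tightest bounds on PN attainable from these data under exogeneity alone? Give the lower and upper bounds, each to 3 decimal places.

p₁ = 0.237, p₀ = 0.0167.
Under exogeneity alone the bounds on PN are max{0,(p₁−p₀)/p₁} ≤ PN ≤ min{1,(1−p₀)/p₁}.
  lower = (p₁ − p₀)/p₁ = 0.2203 / 0.237 ≈ 0.9295
  upper = min{1, (1 − p₀)/p₁} = 0.9833 / 0.237 ≈ 4.1489 → capped at 1

0.930 ≤ PN ≤ 1.000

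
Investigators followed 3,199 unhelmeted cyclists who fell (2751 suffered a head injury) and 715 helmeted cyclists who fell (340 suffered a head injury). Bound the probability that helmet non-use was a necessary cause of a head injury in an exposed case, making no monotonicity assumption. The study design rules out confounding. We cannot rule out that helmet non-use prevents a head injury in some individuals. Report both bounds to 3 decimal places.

0.447 ≤ PN ≤ 0.610

p₁ = P(outcome | exposed) = 2751/3199 = 0.85996
p₀ = P(outcome | unexposed) = 340/715 = 0.47552
Under exogeneity alone the bounds on PN are max{0,(p₁−p₀)/p₁} ≤ PN ≤ min{1,(1−p₀)/p₁}.
  lower = (p₁ − p₀)/p₁ = 0.38443 / 0.85996 ≈ 0.4470
  upper = min{1, (1 − p₀)/p₁} = 0.52448 / 0.85996 ≈ 0.6099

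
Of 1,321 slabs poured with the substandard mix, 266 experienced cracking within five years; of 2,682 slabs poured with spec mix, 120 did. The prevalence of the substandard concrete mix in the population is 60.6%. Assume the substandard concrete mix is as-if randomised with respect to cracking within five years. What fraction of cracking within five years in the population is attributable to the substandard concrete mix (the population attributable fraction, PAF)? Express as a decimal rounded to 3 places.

p₁ = P(outcome | exposed) = 266/1321 = 0.20136
p₀ = P(outcome | unexposed) = 120/2682 = 0.044743
Overall risk P(Y=1) = π·p₁ + (1−π)·p₀ = 0.606×0.20136 + 0.394×0.044743 = 0.13965.
Under exogeneity, PAF = [P(Y=1) − p₀] / P(Y=1).
PAF = (0.13965 − 0.044743) / 0.13965 ≈ 0.6796

PAF ≈ 0.680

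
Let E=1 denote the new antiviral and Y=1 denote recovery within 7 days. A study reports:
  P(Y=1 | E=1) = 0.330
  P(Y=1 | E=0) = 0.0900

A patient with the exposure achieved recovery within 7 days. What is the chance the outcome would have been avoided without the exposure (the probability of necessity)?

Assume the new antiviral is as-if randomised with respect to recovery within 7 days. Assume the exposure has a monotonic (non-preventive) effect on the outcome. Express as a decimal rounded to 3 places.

PN ≈ 0.727

Let p₁ = 0.33, p₀ = 0.09.
Under exogeneity and monotonicity, PN = (p₁ − p₀) / p₁.
PN = (0.33 − 0.09) / 0.33 = 0.24 / 0.33 ≈ 0.7273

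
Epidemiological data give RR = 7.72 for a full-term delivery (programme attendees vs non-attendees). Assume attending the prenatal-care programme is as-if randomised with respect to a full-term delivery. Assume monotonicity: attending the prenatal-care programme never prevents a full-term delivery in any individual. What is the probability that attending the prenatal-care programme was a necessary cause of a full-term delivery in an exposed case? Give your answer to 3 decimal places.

PN ≈ 0.870

Under exogeneity and monotonicity, PN = (RR − 1) / RR = 1 − 1/RR.
PN = (7.72 − 1) / 7.72 = 6.72 / 7.72 ≈ 0.8705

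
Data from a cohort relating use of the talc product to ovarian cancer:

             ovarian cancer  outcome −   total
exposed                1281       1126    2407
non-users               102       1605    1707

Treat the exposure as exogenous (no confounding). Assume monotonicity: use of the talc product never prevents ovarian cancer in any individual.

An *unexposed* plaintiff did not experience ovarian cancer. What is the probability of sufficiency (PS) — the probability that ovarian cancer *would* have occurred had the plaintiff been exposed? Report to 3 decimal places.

p₁ = P(outcome | exposed) = 1281/2407 = 0.5322
p₀ = P(outcome | unexposed) = 102/1707 = 0.059754
Under exogeneity and monotonicity, PS = (p₁ − p₀)/(1 − p₀).
PS = (0.5322 − 0.059754) / 0.94025 ≈ 0.5025

PS ≈ 0.502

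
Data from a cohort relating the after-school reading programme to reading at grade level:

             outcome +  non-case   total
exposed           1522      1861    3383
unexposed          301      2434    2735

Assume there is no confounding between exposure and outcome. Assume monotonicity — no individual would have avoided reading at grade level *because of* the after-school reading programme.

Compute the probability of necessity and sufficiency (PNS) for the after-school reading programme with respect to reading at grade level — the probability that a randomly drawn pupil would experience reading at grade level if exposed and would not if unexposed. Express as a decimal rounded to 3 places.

PNS ≈ 0.340

p₁ = P(outcome | exposed) = 1522/3383 = 0.4499
p₀ = P(outcome | unexposed) = 301/2735 = 0.11005
Under exogeneity and monotonicity, PNS = p₁ − p₀.
PNS = 0.4499 − 0.11005 = 0.33984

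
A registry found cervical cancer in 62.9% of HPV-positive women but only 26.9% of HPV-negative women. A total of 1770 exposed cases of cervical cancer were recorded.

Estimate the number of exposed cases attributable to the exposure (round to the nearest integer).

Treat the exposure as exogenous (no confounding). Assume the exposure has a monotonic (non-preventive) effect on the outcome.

about 1013 cases

p₁ = 0.629, p₀ = 0.269.
PN = (p₁ − p₀)/p₁ = (0.629 − 0.269) / 0.629 ≈ 0.57234.
Attributable cases ≈ PN × (exposed cases) = 0.57234 × 1770 ≈ 1013.04.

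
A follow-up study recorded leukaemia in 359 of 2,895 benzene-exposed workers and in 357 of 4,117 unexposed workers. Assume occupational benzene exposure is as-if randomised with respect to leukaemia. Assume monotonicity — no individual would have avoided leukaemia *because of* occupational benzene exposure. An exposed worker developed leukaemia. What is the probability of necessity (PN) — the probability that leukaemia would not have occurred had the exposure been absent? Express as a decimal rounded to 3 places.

PN ≈ 0.301

p₁ = P(outcome | exposed) = 359/2895 = 0.12401
p₀ = P(outcome | unexposed) = 357/4117 = 0.086714
Under exogeneity and monotonicity, PN = (p₁ − p₀) / p₁.
PN = (0.12401 − 0.086714) / 0.12401 = 0.037293 / 0.12401 ≈ 0.3007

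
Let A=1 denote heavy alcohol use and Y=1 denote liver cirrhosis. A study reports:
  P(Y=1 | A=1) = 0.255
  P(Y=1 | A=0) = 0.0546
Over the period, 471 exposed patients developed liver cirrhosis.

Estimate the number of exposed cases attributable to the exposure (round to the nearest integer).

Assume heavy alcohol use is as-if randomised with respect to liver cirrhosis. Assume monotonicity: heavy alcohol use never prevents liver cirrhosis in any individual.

about 370 cases

Let p₁ = 0.255, p₀ = 0.0546.
PN = (p₁ − p₀)/p₁ = (0.255 − 0.0546) / 0.255 ≈ 0.78588.
Attributable cases ≈ PN × (exposed cases) = 0.78588 × 471 ≈ 370.15.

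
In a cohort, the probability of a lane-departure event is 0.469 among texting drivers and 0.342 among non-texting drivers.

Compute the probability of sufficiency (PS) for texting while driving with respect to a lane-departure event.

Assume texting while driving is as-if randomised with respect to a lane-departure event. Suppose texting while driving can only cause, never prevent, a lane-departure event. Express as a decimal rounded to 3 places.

PS ≈ 0.193

Let p₁ = 0.469, p₀ = 0.342.
Under exogeneity and monotonicity, PS = (p₁ − p₀) / (1 − p₀).
PS = (0.469 − 0.342) / (1 − 0.342) = 0.127 / 0.658 ≈ 0.1930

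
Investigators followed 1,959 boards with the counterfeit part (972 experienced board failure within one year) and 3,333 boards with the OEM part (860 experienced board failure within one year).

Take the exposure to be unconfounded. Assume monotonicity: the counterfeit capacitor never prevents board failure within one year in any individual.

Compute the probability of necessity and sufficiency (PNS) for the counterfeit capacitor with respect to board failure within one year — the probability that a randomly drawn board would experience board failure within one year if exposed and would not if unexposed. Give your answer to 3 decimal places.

PNS ≈ 0.238

p₁ = P(outcome | exposed) = 972/1959 = 0.49617
p₀ = P(outcome | unexposed) = 860/3333 = 0.25803
Under exogeneity and monotonicity, PNS = p₁ − p₀.
PNS = 0.49617 − 0.25803 = 0.23815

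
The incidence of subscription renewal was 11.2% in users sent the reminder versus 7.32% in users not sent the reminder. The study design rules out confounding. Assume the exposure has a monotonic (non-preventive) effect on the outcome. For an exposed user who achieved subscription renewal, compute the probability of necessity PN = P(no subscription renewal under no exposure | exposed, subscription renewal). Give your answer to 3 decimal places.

PN ≈ 0.346

p₁ = 0.112, p₀ = 0.0732.
Under exogeneity and monotonicity, PN = (p₁ − p₀) / p₁.
PN = (0.112 − 0.0732) / 0.112 = 0.0388 / 0.112 ≈ 0.3464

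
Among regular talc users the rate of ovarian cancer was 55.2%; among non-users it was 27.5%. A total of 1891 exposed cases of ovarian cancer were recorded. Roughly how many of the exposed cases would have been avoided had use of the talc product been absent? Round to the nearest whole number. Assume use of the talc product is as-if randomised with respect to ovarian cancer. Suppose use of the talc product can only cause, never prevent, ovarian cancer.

about 949 cases

p₁ = 0.552, p₀ = 0.275.
PN = (p₁ − p₀)/p₁ = (0.552 − 0.275) / 0.552 ≈ 0.50181.
Attributable cases ≈ PN × (exposed cases) = 0.50181 × 1891 ≈ 948.93.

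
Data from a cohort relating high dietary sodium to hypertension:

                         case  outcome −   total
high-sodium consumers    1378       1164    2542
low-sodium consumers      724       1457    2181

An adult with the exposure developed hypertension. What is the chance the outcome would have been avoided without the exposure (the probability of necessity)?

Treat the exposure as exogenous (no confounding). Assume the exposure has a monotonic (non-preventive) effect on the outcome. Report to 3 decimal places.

p₁ = P(outcome | exposed) = 1378/2542 = 0.54209
p₀ = P(outcome | unexposed) = 724/2181 = 0.33196
Under exogeneity and monotonicity, PN = (p₁ − p₀) / p₁.
PN = (0.54209 − 0.33196) / 0.54209 = 0.21014 / 0.54209 ≈ 0.3876

PN ≈ 0.388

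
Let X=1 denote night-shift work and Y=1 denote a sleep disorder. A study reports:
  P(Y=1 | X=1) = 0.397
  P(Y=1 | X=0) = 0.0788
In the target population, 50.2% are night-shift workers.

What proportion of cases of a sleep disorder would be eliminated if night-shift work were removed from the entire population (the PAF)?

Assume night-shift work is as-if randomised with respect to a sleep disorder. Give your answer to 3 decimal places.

PAF ≈ 0.670

Let p₁ = 0.397, p₀ = 0.0788.
Overall risk P(Y=1) = π·p₁ + (1−π)·p₀ = 0.502×0.397 + 0.498×0.0788 = 0.23854.
Under exogeneity, PAF = [P(Y=1) − p₀] / P(Y=1).
PAF = (0.23854 − 0.0788) / 0.23854 ≈ 0.6697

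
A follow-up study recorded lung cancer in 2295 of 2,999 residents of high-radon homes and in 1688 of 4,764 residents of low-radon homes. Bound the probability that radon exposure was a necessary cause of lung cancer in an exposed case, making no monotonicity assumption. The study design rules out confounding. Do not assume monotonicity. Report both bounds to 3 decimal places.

p₁ = P(outcome | exposed) = 2295/2999 = 0.76526
p₀ = P(outcome | unexposed) = 1688/4764 = 0.35432
Under exogeneity alone the bounds on PN are max{0,(p₁−p₀)/p₁} ≤ PN ≤ min{1,(1−p₀)/p₁}.
  lower = (p₁ − p₀)/p₁ = 0.41093 / 0.76526 ≈ 0.5370
  upper = min{1, (1 − p₀)/p₁} = 0.64568 / 0.76526 ≈ 0.8437

0.537 ≤ PN ≤ 0.844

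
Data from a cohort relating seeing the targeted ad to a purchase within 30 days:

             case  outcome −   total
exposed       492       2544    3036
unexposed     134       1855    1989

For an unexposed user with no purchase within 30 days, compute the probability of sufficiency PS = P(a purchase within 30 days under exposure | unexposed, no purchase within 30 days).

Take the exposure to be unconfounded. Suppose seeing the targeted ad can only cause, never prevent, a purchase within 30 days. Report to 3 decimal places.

p₁ = P(outcome | exposed) = 492/3036 = 0.16206
p₀ = P(outcome | unexposed) = 134/1989 = 0.067371
Under exogeneity and monotonicity, PS = (p₁ − p₀) / (1 − p₀).
PS = (0.16206 − 0.067371) / (1 − 0.067371) = 0.094685 / 0.93263 ≈ 0.1015

PS ≈ 0.102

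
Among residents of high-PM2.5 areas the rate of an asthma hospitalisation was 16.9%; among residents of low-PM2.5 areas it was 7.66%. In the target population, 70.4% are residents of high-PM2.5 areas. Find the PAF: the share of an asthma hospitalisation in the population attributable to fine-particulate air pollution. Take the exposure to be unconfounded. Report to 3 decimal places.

p₁ = 0.169, p₀ = 0.0766.
Overall risk P(Y=1) = π·p₁ + (1−π)·p₀ = 0.704×0.169 + 0.296×0.0766 = 0.14165.
Under exogeneity, PAF = [P(Y=1) − p₀] / P(Y=1).
PAF = (0.14165 − 0.0766) / 0.14165 ≈ 0.4592

PAF ≈ 0.459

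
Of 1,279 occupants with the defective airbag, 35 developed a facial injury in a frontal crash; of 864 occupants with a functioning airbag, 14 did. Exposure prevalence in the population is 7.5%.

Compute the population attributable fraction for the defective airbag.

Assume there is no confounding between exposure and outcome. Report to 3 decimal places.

PAF ≈ 0.049

p₁ = P(outcome | exposed) = 35/1279 = 0.027365
p₀ = P(outcome | unexposed) = 14/864 = 0.016204
Overall risk P(Y=1) = π·p₁ + (1−π)·p₀ = 0.075×0.027365 + 0.925×0.016204 = 0.017041.
Under exogeneity, PAF = [P(Y=1) − p₀] / P(Y=1).
PAF = (0.017041 − 0.016204) / 0.017041 ≈ 0.0491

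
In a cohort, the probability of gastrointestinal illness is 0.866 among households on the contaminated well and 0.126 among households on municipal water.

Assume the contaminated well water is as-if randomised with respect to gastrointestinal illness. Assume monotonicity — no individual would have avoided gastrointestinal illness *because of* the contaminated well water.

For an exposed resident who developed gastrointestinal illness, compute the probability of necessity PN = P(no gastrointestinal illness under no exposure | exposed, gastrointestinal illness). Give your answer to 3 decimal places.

PN ≈ 0.855

Let p₁ = 0.866, p₀ = 0.126.
Under exogeneity and monotonicity, PN = (p₁ − p₀) / p₁.
PN = (0.866 − 0.126) / 0.866 = 0.74 / 0.866 ≈ 0.8545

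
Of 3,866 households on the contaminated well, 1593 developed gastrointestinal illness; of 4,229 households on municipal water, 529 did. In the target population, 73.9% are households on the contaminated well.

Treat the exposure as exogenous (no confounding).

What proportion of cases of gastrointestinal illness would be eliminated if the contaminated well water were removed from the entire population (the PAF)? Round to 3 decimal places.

p₁ = P(outcome | exposed) = 1593/3866 = 0.41205
p₀ = P(outcome | unexposed) = 529/4229 = 0.12509
Overall risk P(Y=1) = π·p₁ + (1−π)·p₀ = 0.739×0.41205 + 0.261×0.12509 = 0.33716.
Under exogeneity, PAF = [P(Y=1) − p₀] / P(Y=1).
PAF = (0.33716 − 0.12509) / 0.33716 ≈ 0.6290

PAF ≈ 0.629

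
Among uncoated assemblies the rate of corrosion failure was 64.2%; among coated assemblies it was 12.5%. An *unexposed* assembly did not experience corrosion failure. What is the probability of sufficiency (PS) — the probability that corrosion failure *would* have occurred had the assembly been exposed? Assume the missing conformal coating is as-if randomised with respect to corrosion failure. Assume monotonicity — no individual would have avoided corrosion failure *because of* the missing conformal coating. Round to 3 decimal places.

PS ≈ 0.591

p₁ = 0.642, p₀ = 0.125.
Under exogeneity and monotonicity, PS = (p₁ − p₀) / (1 − p₀).
PS = (0.642 − 0.125) / (1 − 0.125) = 0.517 / 0.875 ≈ 0.5909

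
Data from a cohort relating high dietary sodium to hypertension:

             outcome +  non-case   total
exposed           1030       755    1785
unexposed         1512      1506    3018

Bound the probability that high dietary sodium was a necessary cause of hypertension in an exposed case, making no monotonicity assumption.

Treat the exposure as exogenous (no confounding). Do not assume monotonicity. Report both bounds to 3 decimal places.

0.132 ≤ PN ≤ 0.865

p₁ = P(outcome | exposed) = 1030/1785 = 0.57703
p₀ = P(outcome | unexposed) = 1512/3018 = 0.50099
Under exogeneity alone the bounds on PN are max{0,(p₁−p₀)/p₁} ≤ PN ≤ min{1,(1−p₀)/p₁}.
  lower = (p₁ − p₀)/p₁ = 0.076037 / 0.57703 ≈ 0.1318
  upper = min{1, (1 − p₀)/p₁} = 0.49901 / 0.57703 ≈ 0.8648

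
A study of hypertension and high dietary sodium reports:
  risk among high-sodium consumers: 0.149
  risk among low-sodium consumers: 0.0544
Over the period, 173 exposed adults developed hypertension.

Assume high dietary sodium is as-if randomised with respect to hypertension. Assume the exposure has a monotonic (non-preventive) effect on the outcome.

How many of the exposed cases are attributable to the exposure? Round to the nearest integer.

Let p₁ = 0.149, p₀ = 0.0544.
PN = (p₁ − p₀)/p₁ = (0.149 − 0.0544) / 0.149 ≈ 0.63490.
Attributable cases ≈ PN × (exposed cases) = 0.63490 × 173 ≈ 109.84.

about 110 cases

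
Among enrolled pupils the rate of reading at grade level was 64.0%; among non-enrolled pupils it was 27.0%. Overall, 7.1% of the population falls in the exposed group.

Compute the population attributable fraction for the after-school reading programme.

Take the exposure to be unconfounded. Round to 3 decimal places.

PAF ≈ 0.089

p₁ = 0.64, p₀ = 0.27.
Overall risk P(Y=1) = π·p₁ + (1−π)·p₀ = 0.071×0.64 + 0.929×0.27 = 0.29627.
Under exogeneity, PAF = [P(Y=1) − p₀] / P(Y=1).
PAF = (0.29627 − 0.27) / 0.29627 ≈ 0.0887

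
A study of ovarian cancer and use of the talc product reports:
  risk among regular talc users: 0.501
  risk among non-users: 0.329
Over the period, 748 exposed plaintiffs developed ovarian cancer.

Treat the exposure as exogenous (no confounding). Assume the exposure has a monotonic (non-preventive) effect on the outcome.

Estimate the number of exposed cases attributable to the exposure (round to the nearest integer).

Let p₁ = 0.501, p₀ = 0.329.
PN = (p₁ − p₀)/p₁ = (0.501 − 0.329) / 0.501 ≈ 0.34331.
Attributable cases ≈ PN × (exposed cases) = 0.34331 × 748 ≈ 256.80.

about 257 cases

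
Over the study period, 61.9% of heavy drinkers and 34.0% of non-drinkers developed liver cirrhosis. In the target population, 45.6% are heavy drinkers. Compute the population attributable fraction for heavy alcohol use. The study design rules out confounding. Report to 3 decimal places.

PAF ≈ 0.272

p₁ = 0.619, p₀ = 0.34.
Overall risk P(Y=1) = π·p₁ + (1−π)·p₀ = 0.456×0.619 + 0.544×0.34 = 0.46722.
Under exogeneity, PAF = [P(Y=1) − p₀] / P(Y=1).
PAF = (0.46722 − 0.34) / 0.46722 ≈ 0.2723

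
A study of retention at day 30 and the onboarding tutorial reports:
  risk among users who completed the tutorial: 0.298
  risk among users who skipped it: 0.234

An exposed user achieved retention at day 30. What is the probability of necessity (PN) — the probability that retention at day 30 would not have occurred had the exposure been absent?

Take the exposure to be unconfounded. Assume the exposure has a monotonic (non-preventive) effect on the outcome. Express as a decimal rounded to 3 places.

Let p₁ = 0.298, p₀ = 0.234.
Under exogeneity and monotonicity, PN = (p₁ − p₀) / p₁.
PN = (0.298 − 0.234) / 0.298 = 0.064 / 0.298 ≈ 0.2148

PN ≈ 0.215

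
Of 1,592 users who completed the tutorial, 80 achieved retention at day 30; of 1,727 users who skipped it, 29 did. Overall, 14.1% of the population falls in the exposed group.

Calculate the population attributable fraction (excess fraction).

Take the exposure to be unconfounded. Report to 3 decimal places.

PAF ≈ 0.219

p₁ = P(outcome | exposed) = 80/1592 = 0.050251
p₀ = P(outcome | unexposed) = 29/1727 = 0.016792
Overall risk P(Y=1) = π·p₁ + (1−π)·p₀ = 0.141×0.050251 + 0.859×0.016792 = 0.02151.
Under exogeneity, PAF = [P(Y=1) − p₀] / P(Y=1).
PAF = (0.02151 − 0.016792) / 0.02151 ≈ 0.2193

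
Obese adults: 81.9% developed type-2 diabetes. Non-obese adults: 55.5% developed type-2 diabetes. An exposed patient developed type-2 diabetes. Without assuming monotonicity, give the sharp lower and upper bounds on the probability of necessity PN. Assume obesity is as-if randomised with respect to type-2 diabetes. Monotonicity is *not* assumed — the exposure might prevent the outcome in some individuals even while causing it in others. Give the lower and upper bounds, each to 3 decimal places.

p₁ = 0.819, p₀ = 0.555.
Under exogeneity alone the bounds on PN are max{0,(p₁−p₀)/p₁} ≤ PN ≤ min{1,(1−p₀)/p₁}.
  lower = (p₁ − p₀)/p₁ = 0.264 / 0.819 ≈ 0.3223
  upper = min{1, (1 − p₀)/p₁} = 0.445 / 0.819 ≈ 0.5433

0.322 ≤ PN ≤ 0.543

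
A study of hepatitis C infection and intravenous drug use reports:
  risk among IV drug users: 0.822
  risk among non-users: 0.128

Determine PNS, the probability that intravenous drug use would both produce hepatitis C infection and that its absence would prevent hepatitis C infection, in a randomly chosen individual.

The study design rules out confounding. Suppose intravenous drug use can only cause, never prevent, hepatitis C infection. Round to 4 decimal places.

Let p₁ = 0.822, p₀ = 0.128.
Under exogeneity and monotonicity, PNS = p₁ − p₀.
PNS = 0.822 − 0.128 = 0.694

PNS ≈ 0.6940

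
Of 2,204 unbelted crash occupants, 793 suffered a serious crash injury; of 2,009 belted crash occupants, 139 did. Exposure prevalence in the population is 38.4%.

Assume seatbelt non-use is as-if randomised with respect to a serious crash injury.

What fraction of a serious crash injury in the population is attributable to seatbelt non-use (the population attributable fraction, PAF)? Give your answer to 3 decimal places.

p₁ = P(outcome | exposed) = 793/2204 = 0.3598
p₀ = P(outcome | unexposed) = 139/2009 = 0.069189
Overall risk P(Y=1) = π·p₁ + (1−π)·p₀ = 0.384×0.3598 + 0.616×0.069189 = 0.18078.
Under exogeneity, PAF = [P(Y=1) − p₀] / P(Y=1).
PAF = (0.18078 − 0.069189) / 0.18078 ≈ 0.6173

PAF ≈ 0.617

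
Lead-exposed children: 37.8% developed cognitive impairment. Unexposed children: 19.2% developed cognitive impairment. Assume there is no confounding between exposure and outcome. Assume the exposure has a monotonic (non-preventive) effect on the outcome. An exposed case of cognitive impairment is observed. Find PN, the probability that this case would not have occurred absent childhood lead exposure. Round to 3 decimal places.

PN ≈ 0.492

p₁ = 0.378, p₀ = 0.192.
Under exogeneity and monotonicity, PN = (p₁ − p₀) / p₁.
PN = (0.378 − 0.192) / 0.378 = 0.186 / 0.378 ≈ 0.4921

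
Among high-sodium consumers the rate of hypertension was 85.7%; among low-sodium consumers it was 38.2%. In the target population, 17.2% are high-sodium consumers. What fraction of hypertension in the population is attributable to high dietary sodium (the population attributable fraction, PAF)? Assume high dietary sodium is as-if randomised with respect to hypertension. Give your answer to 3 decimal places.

PAF ≈ 0.176

p₁ = 0.857, p₀ = 0.382.
Overall risk P(Y=1) = π·p₁ + (1−π)·p₀ = 0.172×0.857 + 0.828×0.382 = 0.4637.
Under exogeneity, PAF = [P(Y=1) − p₀] / P(Y=1).
PAF = (0.4637 − 0.382) / 0.4637 ≈ 0.1762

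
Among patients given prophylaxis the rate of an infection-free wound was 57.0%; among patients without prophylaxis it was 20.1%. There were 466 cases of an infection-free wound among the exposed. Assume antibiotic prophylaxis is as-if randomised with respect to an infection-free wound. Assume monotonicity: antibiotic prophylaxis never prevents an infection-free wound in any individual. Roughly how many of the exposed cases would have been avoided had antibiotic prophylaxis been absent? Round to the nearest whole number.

about 302 cases

p₁ = 0.57, p₀ = 0.201.
PN = (p₁ − p₀)/p₁ = (0.57 − 0.201) / 0.57 ≈ 0.64737.
Attributable cases ≈ PN × (exposed cases) = 0.64737 × 466 ≈ 301.67.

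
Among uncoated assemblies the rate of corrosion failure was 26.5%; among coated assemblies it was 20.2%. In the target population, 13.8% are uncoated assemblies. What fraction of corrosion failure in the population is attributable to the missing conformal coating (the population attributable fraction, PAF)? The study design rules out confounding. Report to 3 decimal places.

PAF ≈ 0.041

p₁ = 0.265, p₀ = 0.202.
Overall risk P(Y=1) = π·p₁ + (1−π)·p₀ = 0.138×0.265 + 0.862×0.202 = 0.21069.
Under exogeneity, PAF = [P(Y=1) − p₀] / P(Y=1).
PAF = (0.21069 − 0.202) / 0.21069 ≈ 0.0413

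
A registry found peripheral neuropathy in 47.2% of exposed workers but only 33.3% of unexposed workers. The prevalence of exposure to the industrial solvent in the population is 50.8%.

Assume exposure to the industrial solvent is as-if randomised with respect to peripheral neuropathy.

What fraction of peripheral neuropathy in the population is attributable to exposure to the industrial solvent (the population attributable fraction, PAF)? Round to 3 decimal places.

p₁ = 0.472, p₀ = 0.333.
Overall risk P(Y=1) = π·p₁ + (1−π)·p₀ = 0.508×0.472 + 0.492×0.333 = 0.40361.
Under exogeneity, PAF = [P(Y=1) − p₀] / P(Y=1).
PAF = (0.40361 − 0.333) / 0.40361 ≈ 0.1750

PAF ≈ 0.175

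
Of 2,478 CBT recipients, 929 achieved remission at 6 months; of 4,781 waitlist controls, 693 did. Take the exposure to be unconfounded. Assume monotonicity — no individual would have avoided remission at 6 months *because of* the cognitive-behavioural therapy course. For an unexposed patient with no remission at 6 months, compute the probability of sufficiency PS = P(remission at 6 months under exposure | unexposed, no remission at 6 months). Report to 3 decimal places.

p₁ = P(outcome | exposed) = 929/2478 = 0.3749
p₀ = P(outcome | unexposed) = 693/4781 = 0.14495
Under exogeneity and monotonicity, PS = (p₁ − p₀) / (1 − p₀).
PS = (0.3749 − 0.14495) / (1 − 0.14495) = 0.22995 / 0.85505 ≈ 0.2689

PS ≈ 0.269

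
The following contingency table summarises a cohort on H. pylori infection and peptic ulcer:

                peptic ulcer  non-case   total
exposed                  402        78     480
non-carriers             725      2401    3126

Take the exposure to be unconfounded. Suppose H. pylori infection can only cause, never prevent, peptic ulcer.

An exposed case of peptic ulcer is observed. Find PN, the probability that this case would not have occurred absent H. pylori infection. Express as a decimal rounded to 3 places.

PN ≈ 0.723

p₁ = P(outcome | exposed) = 402/480 = 0.8375
p₀ = P(outcome | unexposed) = 725/3126 = 0.23193
Under exogeneity and monotonicity, PN = (p₁ − p₀) / p₁.
PN = (0.8375 − 0.23193) / 0.8375 = 0.60557 / 0.8375 ≈ 0.7231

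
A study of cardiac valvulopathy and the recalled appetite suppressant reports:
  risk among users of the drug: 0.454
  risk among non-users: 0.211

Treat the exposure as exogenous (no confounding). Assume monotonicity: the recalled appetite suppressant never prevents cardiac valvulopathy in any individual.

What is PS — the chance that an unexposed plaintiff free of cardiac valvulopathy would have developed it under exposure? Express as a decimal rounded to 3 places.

PS ≈ 0.308

Let p₁ = 0.454, p₀ = 0.211.
Under exogeneity and monotonicity, PS = (p₁ − p₀) / (1 − p₀).
PS = (0.454 − 0.211) / (1 − 0.211) = 0.243 / 0.789 ≈ 0.3080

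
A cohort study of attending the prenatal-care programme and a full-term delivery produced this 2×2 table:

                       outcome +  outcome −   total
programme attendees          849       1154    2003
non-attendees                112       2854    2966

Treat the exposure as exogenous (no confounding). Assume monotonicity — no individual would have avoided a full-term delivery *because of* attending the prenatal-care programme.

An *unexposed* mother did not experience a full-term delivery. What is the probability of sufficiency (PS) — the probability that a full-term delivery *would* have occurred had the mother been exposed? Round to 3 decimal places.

p₁ = P(outcome | exposed) = 849/2003 = 0.42386
p₀ = P(outcome | unexposed) = 112/2966 = 0.037761
Under exogeneity and monotonicity, PS = (p₁ − p₀)/(1 − p₀).
PS = (0.42386 − 0.037761) / 0.96224 ≈ 0.4013

PS ≈ 0.401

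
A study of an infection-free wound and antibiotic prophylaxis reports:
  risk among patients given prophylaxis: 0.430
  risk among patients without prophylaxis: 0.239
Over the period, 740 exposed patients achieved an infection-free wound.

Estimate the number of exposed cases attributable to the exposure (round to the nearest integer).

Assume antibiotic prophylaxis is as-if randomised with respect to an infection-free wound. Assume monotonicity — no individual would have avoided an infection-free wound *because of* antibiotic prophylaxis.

about 329 cases

Let p₁ = 0.43, p₀ = 0.239.
PN = (p₁ − p₀)/p₁ = (0.43 − 0.239) / 0.43 ≈ 0.44419.
Attributable cases ≈ PN × (exposed cases) = 0.44419 × 740 ≈ 328.70.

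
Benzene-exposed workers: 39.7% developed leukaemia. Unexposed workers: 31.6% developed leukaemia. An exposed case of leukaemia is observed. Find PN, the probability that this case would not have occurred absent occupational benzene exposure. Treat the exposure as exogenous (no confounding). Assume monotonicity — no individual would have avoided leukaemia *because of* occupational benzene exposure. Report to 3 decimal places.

p₁ = 0.397, p₀ = 0.316.
Under exogeneity and monotonicity, PN = (p₁ − p₀) / p₁.
PN = (0.397 − 0.316) / 0.397 = 0.081 / 0.397 ≈ 0.2040

PN ≈ 0.204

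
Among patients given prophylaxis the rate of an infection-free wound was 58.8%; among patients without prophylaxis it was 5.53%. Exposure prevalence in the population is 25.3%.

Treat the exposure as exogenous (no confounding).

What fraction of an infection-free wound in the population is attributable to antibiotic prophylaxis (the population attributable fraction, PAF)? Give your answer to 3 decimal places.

PAF ≈ 0.709

p₁ = 0.588, p₀ = 0.0553.
Overall risk P(Y=1) = π·p₁ + (1−π)·p₀ = 0.253×0.588 + 0.747×0.0553 = 0.19007.
Under exogeneity, PAF = [P(Y=1) − p₀] / P(Y=1).
PAF = (0.19007 − 0.0553) / 0.19007 ≈ 0.7091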